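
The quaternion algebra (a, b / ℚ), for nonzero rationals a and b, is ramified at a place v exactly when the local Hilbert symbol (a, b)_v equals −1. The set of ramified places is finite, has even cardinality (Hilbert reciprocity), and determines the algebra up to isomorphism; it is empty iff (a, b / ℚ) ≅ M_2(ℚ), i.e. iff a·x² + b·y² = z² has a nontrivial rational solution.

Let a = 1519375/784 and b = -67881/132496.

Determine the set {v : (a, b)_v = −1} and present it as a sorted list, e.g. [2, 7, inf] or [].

[2, 11, 13, 17]

(a, b) ≡ (2431, -561) mod (ℚ^×)²; places V = {2, 3, 5, 7, 11, 13, 17, ∞}.
(a,b)_17: α=1, u≡3; β=1, v≡16 (mod 17); (3|17)=-1, (16|17)=+1; sign (−1)^0·-1^1·+1^1 = -1.
(a,b)_13: α=1, u≡11; β=-2, v≡11 (mod 13); (11|13)=-1, (11|13)=-1; sign (−1)^0·-1^-2·-1^1 = -1.
(a,b)_2: α=-4, β=-4; u≡7, v≡7 (mod 8); ε(u)ε(v)=1·1, αω(v)=-4·0, βω(u)=-4·0; sum ≡ 1  ⇒  -1.
(a,b)_11: α=1, u≡3; β=3, v≡4 (mod 11); (3|11)=+1, (4|11)=+1; sign (−1)^1·+1^3·+1^1 = -1.
(a,b)_7: α=-2, u≡2; β=-2, v≡6 (mod 7); (2|7)=+1, (6|7)=-1; sign (−1)^0·+1^-2·-1^-2 = +1.
(a,b)_∞: sgn(2431)=+, sgn(-561)=−, so +1.
(a,b)_3: α=0, u≡1; β=1, v≡2 (mod 3); (1|3)=+1, (2|3)=-1; sign (−1)^0·+1^1·-1^0 = +1.
(a,b)_5: α=4, u≡4; β=0, v≡4 (mod 5); (4|5)=+1, (4|5)=+1; sign (−1)^0·+1^0·+1^4 = +1.
(2431, -561 / ℚ) ramifies at {2, 11, 13, 17}: a division algebra.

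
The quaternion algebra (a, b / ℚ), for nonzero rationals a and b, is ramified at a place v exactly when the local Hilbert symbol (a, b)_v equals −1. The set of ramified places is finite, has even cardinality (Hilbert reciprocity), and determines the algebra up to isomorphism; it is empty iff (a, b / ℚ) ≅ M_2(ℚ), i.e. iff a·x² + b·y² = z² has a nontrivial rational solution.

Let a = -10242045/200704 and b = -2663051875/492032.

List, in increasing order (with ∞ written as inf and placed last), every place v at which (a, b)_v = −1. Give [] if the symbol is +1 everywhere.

Mod squares: a ≡ -1045, b ≡ -23606. Check v ∈ {∞, 2, 3, 5, 7, 11, 19, 29, 31, 37}.
v=∞: -1045 < 0 and -23606 < 0  ⇒  (a,b)_∞ = -1.
v=37: a=37^0·(≡30), b=37^1·(≡10) mod 37; (30|37)=+1, (10|37)=+1; (−1)^{0·1·18}·(+1)^1·(+1)^0 = +1.
v=31: a=31^0·(≡20), b=31^-2·(≡19) mod 31; (20|31)=+1, (19|31)=+1; (−1)^{0·-2·15}·(+1)^-2·(+1)^0 = +1.
v=5: a=5^1·(≡4), b=5^4·(≡1) mod 5; (4|5)=+1, (1|5)=+1; (−1)^{1·4·2}·(+1)^4·(+1)^1 = +1.
v=3: a=3^4·(≡2), b=3^0·(≡1) mod 3; (2|3)=-1, (1|3)=+1; (−1)^{4·0·1}·(-1)^0·(+1)^4 = +1.
v=7: a=7^-2·(≡5), b=7^0·(≡3) mod 7; (5|7)=-1, (3|7)=-1; (−1)^{-2·0·3}·(-1)^0·(-1)^-2 = +1.
v=29: a=29^0·(≡23), b=29^1·(≡11) mod 29; (23|29)=+1, (11|29)=-1; (−1)^{0·1·14}·(+1)^1·(-1)^0 = +1.
v=19: a=19^1·(≡10), b=19^2·(≡1) mod 19; (10|19)=-1, (1|19)=+1; (−1)^{1·2·9}·(-1)^2·(+1)^1 = +1.
v=2: v_2(a)=-12, v_2(b)=-9; units ≡ 3, 5 (mod 8); ε·ε+αω+βω = 1·0+-12·1+-9·1 ≡ 1  ⇒  (a,b)_2 = -1.
v=11: a=11^3·(≡3), b=11^1·(≡10) mod 11; (3|11)=+1, (10|11)=-1; (−1)^{3·1·5}·(+1)^1·(-1)^3 = +1.
|Ram(-1045, -23606)| = 2, even; anisotropic at {2, ∞}.

[2, inf]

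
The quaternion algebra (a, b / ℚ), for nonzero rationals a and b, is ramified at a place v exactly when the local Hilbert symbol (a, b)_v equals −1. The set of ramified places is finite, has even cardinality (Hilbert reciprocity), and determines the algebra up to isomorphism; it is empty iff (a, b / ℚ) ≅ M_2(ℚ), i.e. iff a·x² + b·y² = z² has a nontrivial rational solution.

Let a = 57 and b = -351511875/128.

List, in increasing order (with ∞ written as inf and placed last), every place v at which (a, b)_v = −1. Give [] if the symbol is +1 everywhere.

Mod squares: a ≡ 57, b ≡ -124982. Check v ∈ {∞, 2, 3, 5, 11, 13, 19, 23}.
v=2: v_2(a)=0, v_2(b)=-7; units ≡ 1, 5 (mod 8); ε·ε+αω+βω = 0·0+0·1+-7·0 ≡ 0  ⇒  (a,b)_2 = +1.
v=11: a=11^0·(≡2), b=11^1·(≡5) mod 11; (2|11)=-1, (5|11)=+1; (−1)^{0·1·5}·(-1)^1·(+1)^0 = -1.
v=13: a=13^0·(≡5), b=13^1·(≡6) mod 13; (5|13)=-1, (6|13)=-1; (−1)^{0·1·6}·(-1)^1·(-1)^0 = -1.
v=19: a=19^1·(≡3), b=19^1·(≡8) mod 19; (3|19)=-1, (8|19)=-1; (−1)^{1·1·9}·(-1)^1·(-1)^1 = -1.
v=∞: 57 > 0 and -124982 < 0  ⇒  (a,b)_∞ = +1.
v=3: a=3^1·(≡1), b=3^2·(≡1) mod 3; (1|3)=+1, (1|3)=+1; (−1)^{1·2·1}·(+1)^2·(+1)^1 = +1.
v=5: a=5^0·(≡2), b=5^4·(≡2) mod 5; (2|5)=-1, (2|5)=-1; (−1)^{0·4·2}·(-1)^4·(-1)^0 = +1.
v=23: a=23^0·(≡11), b=23^1·(≡20) mod 23; (11|23)=-1, (20|23)=-1; (−1)^{0·1·11}·(-1)^1·(-1)^0 = -1.
Ram(57, -124982) = {11, 13, 19, 23}; no ℚ_11-point on the conic.

[11, 13, 19, 23]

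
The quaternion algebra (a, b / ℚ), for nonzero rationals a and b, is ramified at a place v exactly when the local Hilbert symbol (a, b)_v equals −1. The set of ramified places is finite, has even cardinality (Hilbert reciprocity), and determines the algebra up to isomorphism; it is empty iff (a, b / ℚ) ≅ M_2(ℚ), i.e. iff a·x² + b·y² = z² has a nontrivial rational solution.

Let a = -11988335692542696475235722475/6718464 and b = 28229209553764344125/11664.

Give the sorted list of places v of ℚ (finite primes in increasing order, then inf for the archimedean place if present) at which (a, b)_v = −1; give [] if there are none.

[13, 17]

(a, b) ≡ (-299, 85085) mod (ℚ^×)²; places V = {2, 3, 5, 7, 11, 13, 17, 23, ∞}.
(a,b)_5: α=2, u≡4; β=3, v≡2 (mod 5); (4|5)=+1, (2|5)=-1; sign (−1)^0·+1^3·-1^2 = +1.
(a,b)_23: α=3, u≡10; β=2, v≡9 (mod 23); (10|23)=-1, (9|23)=+1; sign (−1)^0·-1^2·+1^3 = +1.
(a,b)_3: α=-8, u≡1; β=-6, v≡2 (mod 3); (1|3)=+1, (2|3)=-1; sign (−1)^0·+1^-6·-1^-8 = +1.
(a,b)_17: α=4, u≡7; β=3, v≡5 (mod 17); (7|17)=-1, (5|17)=-1; sign (−1)^0·-1^3·-1^4 = -1.
(a,b)_11: α=10, u≡5; β=7, v≡6 (mod 11); (5|11)=+1, (6|11)=-1; sign (−1)^0·+1^7·-1^10 = +1.
(a,b)_13: α=5, u≡3; β=1, v≡7 (mod 13); (3|13)=+1, (7|13)=-1; sign (−1)^0·+1^1·-1^5 = -1.
(a,b)_7: α=2, u≡2; β=3, v≡6 (mod 7); (2|7)=+1, (6|7)=-1; sign (−1)^0·+1^3·-1^2 = +1.
(a,b)_∞: sgn(-299)=−, sgn(85085)=+, so +1.
(a,b)_2: α=-10, β=-4; u≡5, v≡5 (mod 8); ε(u)ε(v)=0·0, αω(v)=-10·1, βω(u)=-4·1; sum ≡ 0  ⇒  +1.
Ram(-299, 85085) = {13, 17}; no ℚ_13-point on the conic.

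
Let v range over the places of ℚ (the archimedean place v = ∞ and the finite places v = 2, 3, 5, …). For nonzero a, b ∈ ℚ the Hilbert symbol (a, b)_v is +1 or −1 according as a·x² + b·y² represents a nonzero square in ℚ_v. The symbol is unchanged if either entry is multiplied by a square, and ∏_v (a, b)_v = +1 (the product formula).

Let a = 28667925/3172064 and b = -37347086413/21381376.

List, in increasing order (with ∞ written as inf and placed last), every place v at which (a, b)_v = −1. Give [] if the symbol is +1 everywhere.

(a, b) ≡ (182, -13) mod (ℚ^×)²; places V = {2, 3, 5, 7, 11, 13, 17, 19, 31, ∞}.
(a,b)_11: α=2, u≡8; β=0, v≡9 (mod 11); (8|11)=-1, (9|11)=+1; sign (−1)^0·-1^0·+1^2 = +1.
(a,b)_19: α=0, u≡7; β=2, v≡1 (mod 19); (7|19)=+1, (1|19)=+1; sign (−1)^0·+1^2·+1^0 = +1.
(a,b)_17: α=-2, u≡7; β=-4, v≡16 (mod 17); (7|17)=-1, (16|17)=+1; sign (−1)^0·-1^-4·+1^-2 = +1.
(a,b)_31: α=0, u≡26; β=2, v≡8 (mod 31); (26|31)=-1, (8|31)=+1; sign (−1)^0·-1^2·+1^0 = +1.
(a,b)_3: α=6, u≡2; β=0, v≡2 (mod 3); (2|3)=-1, (2|3)=-1; sign (−1)^0·-1^0·-1^6 = +1.
(a,b)_13: α=1, u≡4; β=3, v≡3 (mod 13); (4|13)=+1, (3|13)=+1; sign (−1)^0·+1^3·+1^1 = +1.
(a,b)_5: α=2, u≡3; β=0, v≡2 (mod 5); (3|5)=-1, (2|5)=-1; sign (−1)^0·-1^0·-1^2 = +1.
(a,b)_2: α=-5, β=-8; u≡3, v≡3 (mod 8); ε(u)ε(v)=1·1, αω(v)=-5·1, βω(u)=-8·1; sum ≡ 0  ⇒  +1.
(a,b)_7: α=-3, u≡6; β=2, v≡4 (mod 7); (6|7)=-1, (4|7)=+1; sign (−1)^0·-1^2·+1^-3 = +1.
(a,b)_∞: sgn(182)=+, sgn(-13)=−, so +1.
Every local symbol is +1, so the conic 182·x² + -13·y² = z² has ℚ_v-points for all v and hence a ℚ-point; (a, b / ℚ) ≅ M_2(ℚ).

[]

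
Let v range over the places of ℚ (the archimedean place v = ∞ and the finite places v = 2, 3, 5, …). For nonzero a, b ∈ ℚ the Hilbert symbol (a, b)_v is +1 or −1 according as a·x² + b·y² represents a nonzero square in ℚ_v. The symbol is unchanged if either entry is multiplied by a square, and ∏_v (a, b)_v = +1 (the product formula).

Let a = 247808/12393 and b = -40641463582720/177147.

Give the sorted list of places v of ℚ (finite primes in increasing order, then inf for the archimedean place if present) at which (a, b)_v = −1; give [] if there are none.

[7, 13]

Mod squares: a ≡ 34, b ≡ -15015. Check v ∈ {∞, 2, 3, 5, 7, 11, 13, 17}.
v=7: a=7^0·(≡5), b=7^1·(≡4) mod 7; (5|7)=-1, (4|7)=+1; (−1)^{0·1·3}·(-1)^1·(+1)^0 = -1.
v=2: v_2(a)=11, v_2(b)=26; units ≡ 1, 1 (mod 8); ε·ε+αω+βω = 0·0+11·0+26·0 ≡ 0  ⇒  (a,b)_2 = +1.
v=17: a=17^-1·(≡9), b=17^0·(≡9) mod 17; (9|17)=+1, (9|17)=+1; (−1)^{-1·0·8}·(+1)^0·(+1)^-1 = +1.
v=13: a=13^0·(≡7), b=13^1·(≡6) mod 13; (7|13)=-1, (6|13)=-1; (−1)^{0·1·6}·(-1)^1·(-1)^0 = -1.
v=11: a=11^2·(≡5), b=11^3·(≡10) mod 11; (5|11)=+1, (10|11)=-1; (−1)^{2·3·5}·(+1)^3·(-1)^2 = +1.
v=∞: 34 > 0 and -15015 < 0  ⇒  (a,b)_∞ = +1.
v=3: a=3^-6·(≡1), b=3^-11·(≡2) mod 3; (1|3)=+1, (2|3)=-1; (−1)^{-6·-11·1}·(+1)^-11·(-1)^-6 = +1.
v=5: a=5^0·(≡1), b=5^1·(≡3) mod 5; (1|5)=+1, (3|5)=-1; (−1)^{0·1·2}·(+1)^1·(-1)^0 = +1.
|Ram(34, -15015)| = 2, even; anisotropic at {7, 13}.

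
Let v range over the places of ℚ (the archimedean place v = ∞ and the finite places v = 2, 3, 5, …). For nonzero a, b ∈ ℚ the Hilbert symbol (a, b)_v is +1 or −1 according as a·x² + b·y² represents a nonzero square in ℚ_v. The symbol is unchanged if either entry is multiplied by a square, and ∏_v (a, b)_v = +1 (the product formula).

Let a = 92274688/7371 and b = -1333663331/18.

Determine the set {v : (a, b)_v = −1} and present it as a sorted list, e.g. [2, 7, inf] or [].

[2, 7]

(a, b) ≡ (2002, -22) mod (ℚ^×)²; places V = {2, 3, 7, 11, 13, ∞}.
(a,b)_7: α=-1, u≡3; β=2, v≡3 (mod 7); (3|7)=-1, (3|7)=-1; sign (−1)^0·-1^2·-1^-1 = -1.
(a,b)_2: α=23, β=-1; u≡1, v≡5 (mod 8); ε(u)ε(v)=0·0, αω(v)=23·1, βω(u)=-1·0; sum ≡ 1  ⇒  -1.
(a,b)_3: α=-4, u≡1; β=-2, v≡2 (mod 3); (1|3)=+1, (2|3)=-1; sign (−1)^0·+1^-2·-1^-4 = +1.
(a,b)_11: α=1, u≡8; β=5, v≡5 (mod 11); (8|11)=-1, (5|11)=+1; sign (−1)^1·-1^5·+1^1 = +1.
(a,b)_∞: sgn(2002)=+, sgn(-22)=−, so +1.
(a,b)_13: α=-1, u≡8; β=2, v≡12 (mod 13); (8|13)=-1, (12|13)=+1; sign (−1)^0·-1^2·+1^-1 = +1.
Ram(2002, -22) = {2, 7}; no ℚ_2-point on the conic.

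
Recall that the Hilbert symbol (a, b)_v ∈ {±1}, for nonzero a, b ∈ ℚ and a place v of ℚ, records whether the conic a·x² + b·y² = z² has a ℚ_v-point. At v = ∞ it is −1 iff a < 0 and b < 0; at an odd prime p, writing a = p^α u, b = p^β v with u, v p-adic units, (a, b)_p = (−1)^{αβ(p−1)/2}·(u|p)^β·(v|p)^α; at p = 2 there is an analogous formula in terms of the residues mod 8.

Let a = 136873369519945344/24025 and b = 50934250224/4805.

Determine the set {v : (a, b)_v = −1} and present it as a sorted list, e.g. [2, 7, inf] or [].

[2, 29]

Mod squares: a ≡ 26, b ≡ 1595. Check v ∈ {∞, 2, 3, 5, 11, 13, 29, 31}.
v=2: v_2(a)=7, v_2(b)=4; units ≡ 5, 3 (mod 8); ε·ε+αω+βω = 0·1+7·1+4·1 ≡ 1  ⇒  (a,b)_2 = -1.
v=11: a=11^2·(≡9), b=11^1·(≡7) mod 11; (9|11)=+1, (7|11)=-1; (−1)^{2·1·5}·(+1)^1·(-1)^2 = +1.
v=31: a=31^-2·(≡21), b=31^-2·(≡5) mod 31; (21|31)=-1, (5|31)=+1; (−1)^{-2·-2·15}·(-1)^-2·(+1)^-2 = +1.
v=29: a=29^2·(≡10), b=29^1·(≡12) mod 29; (10|29)=-1, (12|29)=-1; (−1)^{2·1·14}·(-1)^1·(-1)^2 = -1.
v=∞: 26 > 0 and 1595 > 0  ⇒  (a,b)_∞ = +1.
v=5: a=5^-2·(≡4), b=5^-1·(≡4) mod 5; (4|5)=+1, (4|5)=+1; (−1)^{-2·-1·2}·(+1)^-1·(+1)^-2 = +1.
v=13: a=13^3·(≡2), b=13^2·(≡3) mod 13; (2|13)=-1, (3|13)=+1; (−1)^{3·2·6}·(-1)^2·(+1)^3 = +1.
v=3: a=3^14·(≡2), b=3^10·(≡2) mod 3; (2|3)=-1, (2|3)=-1; (−1)^{14·10·1}·(-1)^10·(-1)^14 = +1.
(26, 1595 / ℚ) ramifies at {2, 29}: a division algebra.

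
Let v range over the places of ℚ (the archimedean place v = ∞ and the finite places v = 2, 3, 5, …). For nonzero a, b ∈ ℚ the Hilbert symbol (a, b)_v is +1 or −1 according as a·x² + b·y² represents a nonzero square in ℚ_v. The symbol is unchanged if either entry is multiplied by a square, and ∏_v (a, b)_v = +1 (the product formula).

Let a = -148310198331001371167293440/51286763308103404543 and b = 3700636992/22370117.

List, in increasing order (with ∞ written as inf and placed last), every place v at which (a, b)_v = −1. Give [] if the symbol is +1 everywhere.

[13, 19]

(a, b) ≡ (-8645, 1001) mod (ℚ^×)²; places V = {2, 3, 5, 7, 11, 13, 19, 37, 43, ∞}.
(a,b)_5: α=1, u≡4; β=0, v≡1 (mod 5); (4|5)=+1, (1|5)=+1; sign (−1)^0·+1^0·+1^1 = +1.
(a,b)_13: α=5, u≡6; β=1, v≡10 (mod 13); (6|13)=-1, (10|13)=+1; sign (−1)^0·-1^1·+1^5 = -1.
(a,b)_37: α=0, u≡23; β=2, v≡14 (mod 37); (23|37)=-1, (14|37)=-1; sign (−1)^0·-1^2·-1^0 = +1.
(a,b)_∞: sgn(-8645)=−, sgn(1001)=+, so +1.
(a,b)_7: α=-11, u≡2; β=-5, v≡3 (mod 7); (2|7)=+1, (3|7)=-1; sign (−1)^1·+1^-5·-1^-11 = +1.
(a,b)_19: α=5, u≡17; β=2, v≡14 (mod 19); (17|19)=+1, (14|19)=-1; sign (−1)^0·+1^2·-1^5 = -1.
(a,b)_43: α=4, u≡13; β=0, v≡5 (mod 43); (13|43)=+1, (5|43)=-1; sign (−1)^0·+1^0·-1^4 = +1.
(a,b)_11: α=-10, u≡3; β=-3, v≡3 (mod 11); (3|11)=+1, (3|11)=+1; sign (−1)^0·+1^-3·+1^-10 = +1.
(a,b)_3: α=2, u≡1; β=2, v≡2 (mod 3); (1|3)=+1, (2|3)=-1; sign (−1)^0·+1^2·-1^2 = +1.
(a,b)_2: α=20, β=6; u≡3, v≡1 (mod 8); ε(u)ε(v)=1·0, αω(v)=20·0, βω(u)=6·1; sum ≡ 0  ⇒  +1.
(-8645, 1001 / ℚ) ramifies at {13, 19}: a division algebra.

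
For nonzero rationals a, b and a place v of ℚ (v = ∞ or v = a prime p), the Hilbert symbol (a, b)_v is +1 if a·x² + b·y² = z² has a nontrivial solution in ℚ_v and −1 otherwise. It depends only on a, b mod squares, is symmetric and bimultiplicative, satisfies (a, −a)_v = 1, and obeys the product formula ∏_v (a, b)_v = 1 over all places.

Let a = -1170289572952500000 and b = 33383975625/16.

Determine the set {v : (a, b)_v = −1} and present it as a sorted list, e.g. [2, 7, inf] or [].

[3, 13]

Mod squares: a ≡ -4290, b ≡ 1001. Check v ∈ {∞, 2, 3, 5, 7, 11, 13}.
v=11: a=11^5·(≡6), b=11^3·(≡1) mod 11; (6|11)=-1, (1|11)=+1; (−1)^{5·3·5}·(-1)^3·(+1)^5 = +1.
v=13: a=13^3·(≡7), b=13^1·(≡10) mod 13; (7|13)=-1, (10|13)=+1; (−1)^{3·1·6}·(-1)^1·(+1)^3 = -1.
v=7: a=7^2·(≡2), b=7^3·(≡5) mod 7; (2|7)=+1, (5|7)=-1; (−1)^{2·3·3}·(+1)^3·(-1)^2 = +1.
v=5: a=5^7·(≡3), b=5^4·(≡1) mod 5; (3|5)=-1, (1|5)=+1; (−1)^{7·4·2}·(-1)^4·(+1)^7 = +1.
v=2: v_2(a)=5, v_2(b)=-4; units ≡ 7, 1 (mod 8); ε·ε+αω+βω = 1·0+5·0+-4·0 ≡ 0  ⇒  (a,b)_2 = +1.
v=∞: -4290 < 0 and 1001 > 0  ⇒  (a,b)_∞ = +1.
v=3: a=3^3·(≡1), b=3^2·(≡2) mod 3; (1|3)=+1, (2|3)=-1; (−1)^{3·2·1}·(+1)^2·(-1)^3 = -1.
(-4290, 1001 / ℚ) ramifies at {3, 13}: a division algebra.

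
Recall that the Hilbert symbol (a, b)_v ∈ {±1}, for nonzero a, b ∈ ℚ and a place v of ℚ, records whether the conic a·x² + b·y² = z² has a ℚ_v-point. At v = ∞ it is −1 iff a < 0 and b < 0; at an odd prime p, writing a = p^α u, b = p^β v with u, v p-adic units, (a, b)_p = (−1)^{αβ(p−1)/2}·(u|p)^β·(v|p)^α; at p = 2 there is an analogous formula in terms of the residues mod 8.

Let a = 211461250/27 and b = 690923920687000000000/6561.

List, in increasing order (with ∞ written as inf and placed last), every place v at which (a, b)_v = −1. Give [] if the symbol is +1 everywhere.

Mod squares: a ≡ 6006, b ≡ 70. Check v ∈ {∞, 2, 3, 5, 7, 11, 13}.
v=11: a=11^1·(≡8), b=11^2·(≡9) mod 11; (8|11)=-1, (9|11)=+1; (−1)^{1·2·5}·(-1)^2·(+1)^1 = +1.
v=5: a=5^4·(≡4), b=5^9·(≡4) mod 5; (4|5)=+1, (4|5)=+1; (−1)^{4·9·2}·(+1)^9·(+1)^4 = +1.
v=7: a=7^1·(≡2), b=7^1·(≡6) mod 7; (2|7)=+1, (6|7)=-1; (−1)^{1·1·3}·(+1)^1·(-1)^1 = +1.
v=13: a=13^3·(≡11), b=13^8·(≡7) mod 13; (11|13)=-1, (7|13)=-1; (−1)^{3·8·6}·(-1)^8·(-1)^3 = -1.
v=2: v_2(a)=1, v_2(b)=9; units ≡ 3, 3 (mod 8); ε·ε+αω+βω = 1·1+1·1+9·1 ≡ 1  ⇒  (a,b)_2 = -1.
v=3: a=3^-3·(≡1), b=3^-8·(≡1) mod 3; (1|3)=+1, (1|3)=+1; (−1)^{-3·-8·1}·(+1)^-8·(+1)^-3 = +1.
v=∞: 6006 > 0 and 70 > 0  ⇒  (a,b)_∞ = +1.
Ram(6006, 70) = {2, 13}; no ℚ_2-point on the conic.

[2, 13]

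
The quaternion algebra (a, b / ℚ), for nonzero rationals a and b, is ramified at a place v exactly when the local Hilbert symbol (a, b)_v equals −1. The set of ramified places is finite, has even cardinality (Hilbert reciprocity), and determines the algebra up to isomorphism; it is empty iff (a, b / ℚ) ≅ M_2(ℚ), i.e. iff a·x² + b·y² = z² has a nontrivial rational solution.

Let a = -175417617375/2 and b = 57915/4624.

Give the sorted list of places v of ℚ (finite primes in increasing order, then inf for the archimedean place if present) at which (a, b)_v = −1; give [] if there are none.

Mod squares: a ≡ -910, b ≡ 715. Check v ∈ {∞, 2, 3, 5, 7, 11, 13, 17}.
v=17: a=17^2·(≡2), b=17^-2·(≡4) mod 17; (2|17)=+1, (4|17)=+1; (−1)^{2·-2·8}·(+1)^-2·(+1)^2 = +1.
v=7: a=7^3·(≡3), b=7^0·(≡1) mod 7; (3|7)=-1, (1|7)=+1; (−1)^{3·0·3}·(-1)^0·(+1)^3 = +1.
v=∞: -910 < 0 and 715 > 0  ⇒  (a,b)_∞ = +1.
v=11: a=11^2·(≡4), b=11^1·(≡10) mod 11; (4|11)=+1, (10|11)=-1; (−1)^{2·1·5}·(+1)^1·(-1)^2 = +1.
v=13: a=13^1·(≡11), b=13^1·(≡1) mod 13; (11|13)=-1, (1|13)=+1; (−1)^{1·1·6}·(-1)^1·(+1)^1 = -1.
v=3: a=3^2·(≡2), b=3^4·(≡1) mod 3; (2|3)=-1, (1|3)=+1; (−1)^{2·4·1}·(-1)^4·(+1)^2 = +1.
v=2: v_2(a)=-1, v_2(b)=-4; units ≡ 1, 3 (mod 8); ε·ε+αω+βω = 0·1+-1·1+-4·0 ≡ 1  ⇒  (a,b)_2 = -1.
v=5: a=5^3·(≡3), b=5^1·(≡2) mod 5; (3|5)=-1, (2|5)=-1; (−1)^{3·1·2}·(-1)^1·(-1)^3 = +1.
(-910, 715 / ℚ) ramifies at {2, 13}: a division algebra.

[2, 13]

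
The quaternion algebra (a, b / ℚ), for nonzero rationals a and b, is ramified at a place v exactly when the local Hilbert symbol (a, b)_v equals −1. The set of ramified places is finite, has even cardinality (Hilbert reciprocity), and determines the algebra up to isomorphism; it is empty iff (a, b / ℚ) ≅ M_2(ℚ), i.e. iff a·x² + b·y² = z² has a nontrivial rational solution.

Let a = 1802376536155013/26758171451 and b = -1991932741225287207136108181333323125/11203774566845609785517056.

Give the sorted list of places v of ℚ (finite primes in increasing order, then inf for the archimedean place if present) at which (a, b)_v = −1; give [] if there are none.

Mod squares: a ≡ 23023, b ≡ -133. Check v ∈ {∞, 2, 3, 5, 7, 11, 13, 17, 19, 23, 31, 37, 43}.
v=19: a=19^2·(≡10), b=19^5·(≡15) mod 19; (10|19)=-1, (15|19)=-1; (−1)^{2·5·9}·(-1)^5·(-1)^2 = -1.
v=5: a=5^0·(≡3), b=5^4·(≡3) mod 5; (3|5)=-1, (3|5)=-1; (−1)^{0·4·2}·(-1)^4·(-1)^0 = +1.
v=11: a=11^-1·(≡3), b=11^0·(≡6) mod 11; (3|11)=+1, (6|11)=-1; (−1)^{-1·0·5}·(+1)^0·(-1)^-1 = -1.
v=17: a=17^4·(≡7), b=17^10·(≡6) mod 17; (7|17)=-1, (6|17)=-1; (−1)^{4·10·8}·(-1)^10·(-1)^4 = +1.
v=23: a=23^1·(≡16), b=23^2·(≡7) mod 23; (16|23)=+1, (7|23)=-1; (−1)^{1·2·11}·(+1)^2·(-1)^1 = -1.
v=7: a=7^1·(≡6), b=7^3·(≡1) mod 7; (6|7)=-1, (1|7)=+1; (−1)^{1·3·3}·(-1)^3·(+1)^1 = +1.
v=2: v_2(a)=0, v_2(b)=-10; units ≡ 7, 3 (mod 8); ε·ε+αω+βω = 1·1+0·1+-10·0 ≡ 1  ⇒  (a,b)_2 = -1.
v=∞: 23023 > 0 and -133 < 0  ⇒  (a,b)_∞ = +1.
v=3: a=3^0·(≡1), b=3^6·(≡2) mod 3; (1|3)=+1, (2|3)=-1; (−1)^{0·6·1}·(+1)^6·(-1)^0 = +1.
v=31: a=31^-2·(≡26), b=31^-4·(≡3) mod 31; (26|31)=-1, (3|31)=-1; (−1)^{-2·-4·15}·(-1)^-4·(-1)^-2 = +1.
v=37: a=37^-2·(≡3), b=37^-4·(≡6) mod 37; (3|37)=+1, (6|37)=-1; (−1)^{-2·-4·18}·(+1)^-4·(-1)^-2 = +1.
v=43: a=43^-2·(≡20), b=43^-6·(≡7) mod 43; (20|43)=-1, (7|43)=-1; (−1)^{-2·-6·21}·(-1)^-6·(-1)^-2 = +1.
v=13: a=13^5·(≡9), b=13^6·(≡12) mod 13; (9|13)=+1, (12|13)=+1; (−1)^{5·6·6}·(+1)^6·(+1)^5 = +1.
Ram(23023, -133) = {2, 11, 19, 23}; no ℚ_2-point on the conic.

[2, 11, 19, 23]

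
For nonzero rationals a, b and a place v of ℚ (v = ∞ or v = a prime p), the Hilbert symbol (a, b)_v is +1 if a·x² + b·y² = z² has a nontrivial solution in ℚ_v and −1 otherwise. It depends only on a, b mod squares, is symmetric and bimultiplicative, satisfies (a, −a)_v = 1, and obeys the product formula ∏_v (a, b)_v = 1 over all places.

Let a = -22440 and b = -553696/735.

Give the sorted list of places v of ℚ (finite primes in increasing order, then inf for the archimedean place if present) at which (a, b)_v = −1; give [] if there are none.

[11, 13, 17, inf]

Mod squares: a ≡ -5610, b ≡ -4290. Check v ∈ {∞, 2, 3, 5, 7, 11, 13, 17}.
v=5: a=5^1·(≡2), b=5^-1·(≡2) mod 5; (2|5)=-1, (2|5)=-1; (−1)^{1·-1·2}·(-1)^-1·(-1)^1 = +1.
v=13: a=13^0·(≡11), b=13^1·(≡5) mod 13; (11|13)=-1, (5|13)=-1; (−1)^{0·1·6}·(-1)^1·(-1)^0 = -1.
v=∞: -5610 < 0 and -4290 < 0  ⇒  (a,b)_∞ = -1.
v=11: a=11^1·(≡6), b=11^3·(≡10) mod 11; (6|11)=-1, (10|11)=-1; (−1)^{1·3·5}·(-1)^3·(-1)^1 = -1.
v=3: a=3^1·(≡2), b=3^-1·(≡1) mod 3; (2|3)=-1, (1|3)=+1; (−1)^{1·-1·1}·(-1)^-1·(+1)^1 = +1.
v=2: v_2(a)=3, v_2(b)=5; units ≡ 3, 7 (mod 8); ε·ε+αω+βω = 1·1+3·0+5·1 ≡ 0  ⇒  (a,b)_2 = +1.
v=17: a=17^1·(≡6), b=17^0·(≡7) mod 17; (6|17)=-1, (7|17)=-1; (−1)^{1·0·8}·(-1)^0·(-1)^1 = -1.
v=7: a=7^0·(≡2), b=7^-2·(≡4) mod 7; (2|7)=+1, (4|7)=+1; (−1)^{0·-2·3}·(+1)^-2·(+1)^0 = +1.
(-5610, -4290 / ℚ) ramifies at {11, 13, 17, ∞}: a division algebra.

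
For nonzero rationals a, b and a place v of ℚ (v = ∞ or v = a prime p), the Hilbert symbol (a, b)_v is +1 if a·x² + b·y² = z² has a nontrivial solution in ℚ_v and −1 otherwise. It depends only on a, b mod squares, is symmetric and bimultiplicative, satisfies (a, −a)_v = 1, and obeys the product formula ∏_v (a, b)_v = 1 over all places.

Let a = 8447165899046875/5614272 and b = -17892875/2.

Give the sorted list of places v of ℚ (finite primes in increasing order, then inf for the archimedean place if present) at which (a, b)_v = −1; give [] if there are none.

Mod squares: a ≡ 273, b ≡ -70. Check v ∈ {∞, 2, 3, 5, 7, 11, 13, 19}.
v=∞: 273 > 0 and -70 < 0  ⇒  (a,b)_∞ = +1.
v=3: a=3^-5·(≡1), b=3^0·(≡2) mod 3; (1|3)=+1, (2|3)=-1; (−1)^{-5·0·1}·(+1)^0·(-1)^-5 = -1.
v=7: a=7^5·(≡4), b=7^1·(≡1) mod 7; (4|7)=+1, (1|7)=+1; (−1)^{5·1·3}·(+1)^1·(+1)^5 = -1.
v=19: a=19^-2·(≡17), b=19^0·(≡7) mod 19; (17|19)=+1, (7|19)=+1; (−1)^{-2·0·9}·(+1)^0·(+1)^-2 = +1.
v=2: v_2(a)=-6, v_2(b)=-1; units ≡ 1, 5 (mod 8); ε·ε+αω+βω = 0·0+-6·1+-1·0 ≡ 0  ⇒  (a,b)_2 = +1.
v=13: a=13^3·(≡6), b=13^2·(≡5) mod 13; (6|13)=-1, (5|13)=-1; (−1)^{3·2·6}·(-1)^2·(-1)^3 = -1.
v=5: a=5^6·(≡2), b=5^3·(≡1) mod 5; (2|5)=-1, (1|5)=+1; (−1)^{6·3·2}·(-1)^3·(+1)^6 = -1.
v=11: a=11^4·(≡1), b=11^2·(≡10) mod 11; (1|11)=+1, (10|11)=-1; (−1)^{4·2·5}·(+1)^2·(-1)^4 = +1.
(273, -70 / ℚ) ramifies at {3, 5, 7, 13}: a division algebra.

[3, 5, 7, 13]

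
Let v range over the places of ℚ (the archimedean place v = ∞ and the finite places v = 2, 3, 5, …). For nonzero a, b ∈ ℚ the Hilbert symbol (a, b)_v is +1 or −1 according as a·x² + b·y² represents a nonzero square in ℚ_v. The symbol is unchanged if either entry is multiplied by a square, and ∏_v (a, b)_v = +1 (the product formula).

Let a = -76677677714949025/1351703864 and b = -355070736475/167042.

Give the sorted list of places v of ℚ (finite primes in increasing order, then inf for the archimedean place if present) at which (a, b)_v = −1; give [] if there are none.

Mod squares: a ≡ -14, b ≡ -182. Check v ∈ {∞, 2, 5, 7, 11, 13, 17, 31}.
v=5: a=5^2·(≡1), b=5^2·(≡3) mod 5; (1|5)=+1, (3|5)=-1; (−1)^{2·2·2}·(+1)^2·(-1)^2 = +1.
v=∞: -14 < 0 and -182 < 0  ⇒  (a,b)_∞ = -1.
v=11: a=11^2·(≡6), b=11^0·(≡1) mod 11; (6|11)=-1, (1|11)=+1; (−1)^{2·0·5}·(-1)^0·(+1)^2 = +1.
v=7: a=7^-1·(≡6), b=7^1·(≡2) mod 7; (6|7)=-1, (2|7)=+1; (−1)^{-1·1·3}·(-1)^1·(+1)^-1 = +1.
v=13: a=13^4·(≡12), b=13^3·(≡4) mod 13; (12|13)=+1, (4|13)=+1; (−1)^{4·3·6}·(+1)^3·(+1)^4 = +1.
v=2: v_2(a)=-3, v_2(b)=-1; units ≡ 1, 5 (mod 8); ε·ε+αω+βω = 0·0+-3·1+-1·0 ≡ 1  ⇒  (a,b)_2 = -1.
v=17: a=17^-6·(≡3), b=17^-4·(≡6) mod 17; (3|17)=-1, (6|17)=-1; (−1)^{-6·-4·8}·(-1)^-4·(-1)^-6 = +1.
v=31: a=31^6·(≡27), b=31^4·(≡19) mod 31; (27|31)=-1, (19|31)=+1; (−1)^{6·4·15}·(-1)^4·(+1)^6 = +1.
(-14, -182 / ℚ) ramifies at {2, ∞}: a division algebra.

[2, inf]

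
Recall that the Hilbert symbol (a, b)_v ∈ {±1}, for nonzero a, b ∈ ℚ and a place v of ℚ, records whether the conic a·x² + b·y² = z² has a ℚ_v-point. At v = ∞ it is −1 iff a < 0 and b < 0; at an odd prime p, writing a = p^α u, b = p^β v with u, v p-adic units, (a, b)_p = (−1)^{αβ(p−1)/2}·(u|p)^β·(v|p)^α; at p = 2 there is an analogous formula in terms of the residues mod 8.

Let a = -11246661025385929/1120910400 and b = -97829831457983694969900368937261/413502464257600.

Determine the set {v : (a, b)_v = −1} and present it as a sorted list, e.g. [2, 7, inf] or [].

[2, 11, 19, inf]

(a, b) ≡ (-18241, -6061) mod (ℚ^×)²; places V = {2, 3, 5, 7, 11, 13, 17, 19, 23, 29, 31, 37, ∞}.
(a,b)_37: α=1, u≡1; β=2, v≡10 (mod 37); (1|37)=+1, (10|37)=+1; sign (−1)^0·+1^2·+1^1 = +1.
(a,b)_29: α=1, u≡16; β=3, v≡22 (mod 29); (16|29)=+1, (22|29)=+1; sign (−1)^0·+1^3·+1^1 = +1.
(a,b)_7: α=0, u≡4; β=2, v≡4 (mod 7); (4|7)=+1, (4|7)=+1; sign (−1)^0·+1^2·+1^0 = +1.
(a,b)_∞: sgn(-18241)=−, sgn(-6061)=−, so -1.
(a,b)_11: α=2, u≡8; β=3, v≡7 (mod 11); (8|11)=-1, (7|11)=-1; sign (−1)^0·-1^3·-1^2 = -1.
(a,b)_3: α=-6, u≡2; β=2, v≡2 (mod 3); (2|3)=-1, (2|3)=-1; sign (−1)^0·-1^2·-1^-6 = +1.
(a,b)_31: α=-2, u≡1; β=-4, v≡22 (mod 31); (1|31)=+1, (22|31)=-1; sign (−1)^0·+1^-4·-1^-2 = +1.
(a,b)_13: α=2, u≡5; β=0, v≡3 (mod 13); (5|13)=-1, (3|13)=+1; sign (−1)^0·-1^0·+1^2 = +1.
(a,b)_2: α=-6, β=-6; u≡7, v≡3 (mod 8); ε(u)ε(v)=1·1, αω(v)=-6·1, βω(u)=-6·0; sum ≡ 1  ⇒  -1.
(a,b)_5: α=-2, u≡1; β=-2, v≡1 (mod 5); (1|5)=+1, (1|5)=+1; sign (−1)^0·+1^-2·+1^-2 = +1.
(a,b)_23: α=0, u≡15; β=-4, v≡10 (mod 23); (15|23)=-1, (10|23)=-1; sign (−1)^0·-1^-4·-1^0 = +1.
(a,b)_17: α=5, u≡9; β=10, v≡15 (mod 17); (9|17)=+1, (15|17)=+1; sign (−1)^0·+1^10·+1^5 = +1.
(a,b)_19: α=2, u≡18; β=5, v≡4 (mod 19); (18|19)=-1, (4|19)=+1; sign (−1)^0·-1^5·+1^2 = -1.
|Ram(-18241, -6061)| = 4, even; anisotropic at {2, 11, 19, ∞}.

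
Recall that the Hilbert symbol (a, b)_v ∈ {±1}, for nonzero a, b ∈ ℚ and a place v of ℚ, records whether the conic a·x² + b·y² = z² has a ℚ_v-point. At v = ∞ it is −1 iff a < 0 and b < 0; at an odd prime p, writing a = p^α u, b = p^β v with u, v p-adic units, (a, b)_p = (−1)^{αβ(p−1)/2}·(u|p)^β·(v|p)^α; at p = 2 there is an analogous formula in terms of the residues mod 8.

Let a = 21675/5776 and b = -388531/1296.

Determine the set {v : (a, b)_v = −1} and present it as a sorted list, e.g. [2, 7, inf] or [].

Mod squares: a ≡ 3, b ≡ -19. Check v ∈ {∞, 2, 3, 5, 11, 13, 17, 19}.
v=11: a=11^0·(≡5), b=11^2·(≡5) mod 11; (5|11)=+1, (5|11)=+1; (−1)^{0·2·5}·(+1)^2·(+1)^0 = +1.
v=19: a=19^-2·(≡14), b=19^1·(≡13) mod 19; (14|19)=-1, (13|19)=-1; (−1)^{-2·1·9}·(-1)^1·(-1)^-2 = -1.
v=∞: 3 > 0 and -19 < 0  ⇒  (a,b)_∞ = +1.
v=13: a=13^0·(≡1), b=13^2·(≡6) mod 13; (1|13)=+1, (6|13)=-1; (−1)^{0·2·6}·(+1)^2·(-1)^0 = +1.
v=5: a=5^2·(≡2), b=5^0·(≡4) mod 5; (2|5)=-1, (4|5)=+1; (−1)^{2·0·2}·(-1)^0·(+1)^2 = +1.
v=17: a=17^2·(≡11), b=17^0·(≡1) mod 17; (11|17)=-1, (1|17)=+1; (−1)^{2·0·8}·(-1)^0·(+1)^2 = +1.
v=3: a=3^1·(≡1), b=3^-4·(≡2) mod 3; (1|3)=+1, (2|3)=-1; (−1)^{1·-4·1}·(+1)^-4·(-1)^1 = -1.
v=2: v_2(a)=-4, v_2(b)=-4; units ≡ 3, 5 (mod 8); ε·ε+αω+βω = 1·0+-4·1+-4·1 ≡ 0  ⇒  (a,b)_2 = +1.
|Ram(3, -19)| = 2, even; anisotropic at {3, 19}.

[3, 19]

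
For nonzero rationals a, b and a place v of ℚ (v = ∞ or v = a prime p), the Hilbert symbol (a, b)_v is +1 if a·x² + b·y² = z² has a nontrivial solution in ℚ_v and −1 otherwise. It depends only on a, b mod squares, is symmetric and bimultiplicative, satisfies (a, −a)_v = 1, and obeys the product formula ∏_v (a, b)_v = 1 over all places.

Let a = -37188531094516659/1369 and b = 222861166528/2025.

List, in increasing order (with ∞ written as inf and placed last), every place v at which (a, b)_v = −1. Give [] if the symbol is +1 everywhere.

[11, 13, 17, 41]

Mod squares: a ≡ -11, b ≡ 71065423. Check v ∈ {∞, 2, 3, 5, 7, 11, 13, 17, 23, 31, 37, 41}.
v=37: a=37^-2·(≡10), b=37^0·(≡11) mod 37; (10|37)=+1, (11|37)=+1; (−1)^{-2·0·18}·(+1)^0·(+1)^-2 = +1.
v=5: a=5^0·(≡4), b=5^-2·(≡3) mod 5; (4|5)=+1, (3|5)=-1; (−1)^{0·-2·2}·(+1)^-2·(-1)^0 = +1.
v=7: a=7^0·(≡6), b=7^2·(≡1) mod 7; (6|7)=-1, (1|7)=+1; (−1)^{0·2·3}·(-1)^2·(+1)^0 = +1.
v=23: a=23^2·(≡9), b=23^1·(≡9) mod 23; (9|23)=+1, (9|23)=+1; (−1)^{2·1·11}·(+1)^1·(+1)^2 = +1.
v=31: a=31^2·(≡5), b=31^1·(≡7) mod 31; (5|31)=+1, (7|31)=+1; (−1)^{2·1·15}·(+1)^1·(+1)^2 = +1.
v=17: a=17^2·(≡6), b=17^1·(≡8) mod 17; (6|17)=-1, (8|17)=+1; (−1)^{2·1·8}·(-1)^1·(+1)^2 = -1.
v=3: a=3^4·(≡1), b=3^-4·(≡1) mod 3; (1|3)=+1, (1|3)=+1; (−1)^{4·-4·1}·(+1)^-4·(+1)^4 = +1.
v=13: a=13^2·(≡7), b=13^1·(≡7) mod 13; (7|13)=-1, (7|13)=-1; (−1)^{2·1·6}·(-1)^1·(-1)^2 = -1.
v=∞: -11 < 0 and 71065423 > 0  ⇒  (a,b)_∞ = +1.
v=11: a=11^1·(≡2), b=11^1·(≡6) mod 11; (2|11)=-1, (6|11)=-1; (−1)^{1·1·5}·(-1)^1·(-1)^1 = -1.
v=41: a=41^2·(≡38), b=41^1·(≡35) mod 41; (38|41)=-1, (35|41)=-1; (−1)^{2·1·20}·(-1)^1·(-1)^2 = -1.
v=2: v_2(a)=0, v_2(b)=6; units ≡ 5, 7 (mod 8); ε·ε+αω+βω = 0·1+0·0+6·1 ≡ 0  ⇒  (a,b)_2 = +1.
Ram(-11, 71065423) = {11, 13, 17, 41}; no ℚ_11-point on the conic.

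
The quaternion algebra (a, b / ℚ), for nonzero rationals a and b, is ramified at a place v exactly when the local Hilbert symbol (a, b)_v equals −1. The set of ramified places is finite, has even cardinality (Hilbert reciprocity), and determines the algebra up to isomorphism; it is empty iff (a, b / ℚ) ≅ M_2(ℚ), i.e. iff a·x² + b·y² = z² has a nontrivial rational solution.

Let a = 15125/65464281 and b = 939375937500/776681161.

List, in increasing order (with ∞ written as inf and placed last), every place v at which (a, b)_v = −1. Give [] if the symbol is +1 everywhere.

[3, 5]

Mod squares: a ≡ 5, b ≡ 15. Check v ∈ {∞, 2, 3, 5, 7, 11, 13, 29, 31}.
v=31: a=31^-2·(≡2), b=31^-4·(≡6) mod 31; (2|31)=+1, (6|31)=-1; (−1)^{-2·-4·15}·(+1)^-4·(-1)^-2 = +1.
v=∞: 5 > 0 and 15 > 0  ⇒  (a,b)_∞ = +1.
v=11: a=11^2·(≡5), b=11^2·(≡9) mod 11; (5|11)=+1, (9|11)=+1; (−1)^{2·2·5}·(+1)^2·(+1)^2 = +1.
v=2: v_2(a)=0, v_2(b)=2; units ≡ 5, 7 (mod 8); ε·ε+αω+βω = 0·1+0·0+2·1 ≡ 0  ⇒  (a,b)_2 = +1.
v=29: a=29^-2·(≡9), b=29^-2·(≡27) mod 29; (9|29)=+1, (27|29)=-1; (−1)^{-2·-2·14}·(+1)^-2·(-1)^-2 = +1.
v=3: a=3^-4·(≡2), b=3^1·(≡2) mod 3; (2|3)=-1, (2|3)=-1; (−1)^{-4·1·1}·(-1)^1·(-1)^-4 = -1.
v=5: a=5^3·(≡1), b=5^7·(≡2) mod 5; (1|5)=+1, (2|5)=-1; (−1)^{3·7·2}·(+1)^7·(-1)^3 = -1.
v=7: a=7^0·(≡5), b=7^2·(≡2) mod 7; (5|7)=-1, (2|7)=+1; (−1)^{0·2·3}·(-1)^2·(+1)^0 = +1.
v=13: a=13^0·(≡7), b=13^2·(≡2) mod 13; (7|13)=-1, (2|13)=-1; (−1)^{0·2·6}·(-1)^2·(-1)^0 = +1.
(5, 15 / ℚ) ramifies at {3, 5}: a division algebra.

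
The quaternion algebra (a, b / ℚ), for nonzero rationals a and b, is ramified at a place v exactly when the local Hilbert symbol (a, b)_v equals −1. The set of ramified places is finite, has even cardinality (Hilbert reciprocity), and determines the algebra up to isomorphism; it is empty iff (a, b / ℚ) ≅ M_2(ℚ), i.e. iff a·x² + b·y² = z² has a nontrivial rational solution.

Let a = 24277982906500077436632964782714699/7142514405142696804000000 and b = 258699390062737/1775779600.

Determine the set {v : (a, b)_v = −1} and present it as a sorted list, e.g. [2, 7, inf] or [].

[19, 37]

(a, b) ≡ (19, 21793) mod (ℚ^×)²; places V = {2, 3, 5, 7, 13, 17, 19, 29, 31, 37, 43, ∞}.
(a,b)_5: α=-6, u≡4; β=-2, v≡3 (mod 5); (4|5)=+1, (3|5)=-1; sign (−1)^0·+1^-2·-1^-6 = +1.
(a,b)_7: α=-10, u≡3; β=-4, v≡1 (mod 7); (3|7)=-1, (1|7)=+1; sign (−1)^0·-1^-4·+1^-10 = +1.
(a,b)_29: α=6, u≡26; β=2, v≡18 (mod 29); (26|29)=-1, (18|29)=-1; sign (−1)^0·-1^2·-1^6 = +1.
(a,b)_3: α=8, u≡1; β=0, v≡1 (mod 3); (1|3)=+1, (1|3)=+1; sign (−1)^0·+1^0·+1^8 = +1.
(a,b)_19: α=3, u≡4; β=1, v≡5 (mod 19); (4|19)=+1, (5|19)=+1; sign (−1)^1·+1^1·+1^3 = -1.
(a,b)_37: α=2, u≡5; β=1, v≡26 (mod 37); (5|37)=-1, (26|37)=+1; sign (−1)^0·-1^1·+1^2 = -1.
(a,b)_17: α=6, u≡4; β=4, v≡16 (mod 17); (4|17)=+1, (16|17)=+1; sign (−1)^0·+1^4·+1^6 = +1.
(a,b)_∞: sgn(19)=+, sgn(21793)=+, so +1.
(a,b)_2: α=-8, β=-4; u≡3, v≡1 (mod 8); ε(u)ε(v)=1·0, αω(v)=-8·0, βω(u)=-4·1; sum ≡ 0  ⇒  +1.
(a,b)_43: α=-6, u≡39; β=-2, v≡35 (mod 43); (39|43)=-1, (35|43)=+1; sign (−1)^0·-1^-2·+1^-6 = +1.
(a,b)_31: α=2, u≡10; β=1, v≡15 (mod 31); (10|31)=+1, (15|31)=-1; sign (−1)^0·+1^1·-1^2 = +1.
(a,b)_13: α=4, u≡8; β=2, v≡8 (mod 13); (8|13)=-1, (8|13)=-1; sign (−1)^0·-1^2·-1^4 = +1.
(19, 21793 / ℚ) ramifies at {19, 37}: a division algebra.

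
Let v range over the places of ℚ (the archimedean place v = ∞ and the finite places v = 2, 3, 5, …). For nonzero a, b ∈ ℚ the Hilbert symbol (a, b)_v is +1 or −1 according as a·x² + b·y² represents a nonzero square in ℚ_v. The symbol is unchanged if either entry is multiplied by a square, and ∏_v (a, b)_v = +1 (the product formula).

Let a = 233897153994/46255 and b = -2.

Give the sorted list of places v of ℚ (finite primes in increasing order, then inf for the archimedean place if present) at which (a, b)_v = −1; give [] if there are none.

[5, 23]

Mod squares: a ≡ 48070, b ≡ -2. Check v ∈ {∞, 2, 3, 5, 7, 11, 19, 23, 29, 41}.
v=23: a=23^1·(≡17), b=23^0·(≡21) mod 23; (17|23)=-1, (21|23)=-1; (−1)^{1·0·11}·(-1)^0·(-1)^1 = -1.
v=3: a=3^2·(≡1), b=3^0·(≡1) mod 3; (1|3)=+1, (1|3)=+1; (−1)^{2·0·1}·(+1)^0·(+1)^2 = +1.
v=2: v_2(a)=1, v_2(b)=1; units ≡ 3, 7 (mod 8); ε·ε+αω+βω = 1·1+1·0+1·1 ≡ 0  ⇒  (a,b)_2 = +1.
v=19: a=19^3·(≡13), b=19^0·(≡17) mod 19; (13|19)=-1, (17|19)=+1; (−1)^{3·0·9}·(-1)^0·(+1)^3 = +1.
v=11: a=11^-1·(≡3), b=11^0·(≡9) mod 11; (3|11)=+1, (9|11)=+1; (−1)^{-1·0·5}·(+1)^0·(+1)^-1 = +1.
v=7: a=7^2·(≡1), b=7^0·(≡5) mod 7; (1|7)=+1, (5|7)=-1; (−1)^{2·0·3}·(+1)^0·(-1)^2 = +1.
v=5: a=5^-1·(≡4), b=5^0·(≡3) mod 5; (4|5)=+1, (3|5)=-1; (−1)^{-1·0·2}·(+1)^0·(-1)^-1 = -1.
v=29: a=29^-2·(≡17), b=29^0·(≡27) mod 29; (17|29)=-1, (27|29)=-1; (−1)^{-2·0·14}·(-1)^0·(-1)^-2 = +1.
v=∞: 48070 > 0 and -2 < 0  ⇒  (a,b)_∞ = +1.
v=41: a=41^2·(≡8), b=41^0·(≡39) mod 41; (8|41)=+1, (39|41)=+1; (−1)^{2·0·20}·(+1)^0·(+1)^2 = +1.
(48070, -2 / ℚ) ramifies at {5, 23}: a division algebra.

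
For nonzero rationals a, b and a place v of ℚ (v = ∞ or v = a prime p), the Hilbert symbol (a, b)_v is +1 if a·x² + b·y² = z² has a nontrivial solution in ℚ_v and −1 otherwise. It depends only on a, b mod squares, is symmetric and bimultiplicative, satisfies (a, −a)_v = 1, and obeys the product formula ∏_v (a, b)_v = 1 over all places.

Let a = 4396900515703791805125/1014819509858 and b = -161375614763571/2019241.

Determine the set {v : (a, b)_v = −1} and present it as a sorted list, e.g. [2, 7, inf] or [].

Mod squares: a ≡ 56810, b ≡ -19. Check v ∈ {∞, 2, 3, 5, 7, 11, 13, 19, 23, 29}.
v=7: a=7^-2·(≡3), b=7^-4·(≡2) mod 7; (3|7)=-1, (2|7)=+1; (−1)^{-2·-4·3}·(-1)^-4·(+1)^-2 = +1.
v=23: a=23^3·(≡9), b=23^2·(≡9) mod 23; (9|23)=+1, (9|23)=+1; (−1)^{3·2·11}·(+1)^2·(+1)^3 = +1.
v=∞: 56810 > 0 and -19 < 0  ⇒  (a,b)_∞ = +1.
v=19: a=19^5·(≡7), b=19^5·(≡14) mod 19; (7|19)=+1, (14|19)=-1; (−1)^{5·5·9}·(+1)^5·(-1)^5 = +1.
v=13: a=13^3·(≡8), b=13^2·(≡7) mod 13; (8|13)=-1, (7|13)=-1; (−1)^{3·2·6}·(-1)^2·(-1)^3 = -1.
v=11: a=11^-4·(≡8), b=11^0·(≡3) mod 11; (8|11)=-1, (3|11)=+1; (−1)^{-4·0·5}·(-1)^0·(+1)^-4 = +1.
v=3: a=3^12·(≡2), b=3^6·(≡2) mod 3; (2|3)=-1, (2|3)=-1; (−1)^{12·6·1}·(-1)^6·(-1)^12 = +1.
v=5: a=5^3·(≡2), b=5^0·(≡4) mod 5; (2|5)=-1, (4|5)=+1; (−1)^{3·0·2}·(-1)^0·(+1)^3 = +1.
v=29: a=29^-4·(≡23), b=29^-2·(≡3) mod 29; (23|29)=+1, (3|29)=-1; (−1)^{-4·-2·14}·(+1)^-2·(-1)^-4 = +1.
v=2: v_2(a)=-1, v_2(b)=0; units ≡ 5, 5 (mod 8); ε·ε+αω+βω = 0·0+-1·1+0·1 ≡ 1  ⇒  (a,b)_2 = -1.
|Ram(56810, -19)| = 2, even; anisotropic at {2, 13}.

[2, 13]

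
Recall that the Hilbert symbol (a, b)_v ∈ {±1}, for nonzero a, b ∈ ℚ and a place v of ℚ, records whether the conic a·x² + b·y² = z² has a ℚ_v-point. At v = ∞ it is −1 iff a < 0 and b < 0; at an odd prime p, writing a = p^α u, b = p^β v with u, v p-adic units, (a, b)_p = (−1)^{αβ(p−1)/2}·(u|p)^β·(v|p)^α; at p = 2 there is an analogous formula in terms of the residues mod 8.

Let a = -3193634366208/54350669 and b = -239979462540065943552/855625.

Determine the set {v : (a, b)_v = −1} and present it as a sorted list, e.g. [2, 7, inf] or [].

(a, b) ≡ (-4101383, -43) mod (ℚ^×)²; places V = {2, 3, 5, 11, 13, 23, 29, 37, 43, ∞}.
(a,b)_11: α=3, u≡4; β=2, v≡1 (mod 11); (4|11)=+1, (1|11)=+1; sign (−1)^0·+1^2·+1^3 = +1.
(a,b)_5: α=0, u≡3; β=-4, v≡2 (mod 5); (3|5)=-1, (2|5)=-1; sign (−1)^0·-1^-4·-1^0 = +1.
(a,b)_37: α=-4, u≡9; β=-2, v≡20 (mod 37); (9|37)=+1, (20|37)=-1; sign (−1)^0·+1^-2·-1^-4 = +1.
(a,b)_43: α=1, u≡35; β=3, v≡30 (mod 43); (35|43)=+1, (30|43)=-1; sign (−1)^1·+1^3·-1^1 = +1.
(a,b)_2: α=8, β=12; u≡1, v≡5 (mod 8); ε(u)ε(v)=0·0, αω(v)=8·1, βω(u)=12·0; sum ≡ 0  ⇒  +1.
(a,b)_23: α=1, u≡5; β=2, v≡6 (mod 23); (5|23)=-1, (6|23)=+1; sign (−1)^0·-1^2·+1^1 = +1.
(a,b)_29: α=-1, u≡22; β=2, v≡3 (mod 29); (22|29)=+1, (3|29)=-1; sign (−1)^0·+1^2·-1^-1 = -1.
(a,b)_∞: sgn(-4101383)=−, sgn(-43)=−, so -1.
(a,b)_3: α=6, u≡1; β=4, v≡2 (mod 3); (1|3)=+1, (2|3)=-1; sign (−1)^0·+1^4·-1^6 = +1.
(a,b)_13: α=1, u≡8; β=2, v≡9 (mod 13); (8|13)=-1, (9|13)=+1; sign (−1)^0·-1^2·+1^1 = +1.
Ram(-4101383, -43) = {29, ∞}; no ℚ_29-point on the conic.

[29, inf]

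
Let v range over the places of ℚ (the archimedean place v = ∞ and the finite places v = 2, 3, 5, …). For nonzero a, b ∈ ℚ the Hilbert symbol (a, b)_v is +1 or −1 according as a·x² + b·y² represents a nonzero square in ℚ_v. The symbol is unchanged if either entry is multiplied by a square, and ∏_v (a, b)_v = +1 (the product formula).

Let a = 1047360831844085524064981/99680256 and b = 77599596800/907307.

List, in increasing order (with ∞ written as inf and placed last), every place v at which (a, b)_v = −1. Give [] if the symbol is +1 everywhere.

Mod squares: a ≡ 629, b ≡ 4075291. Check v ∈ {∞, 2, 3, 5, 11, 13, 17, 19, 31, 37, 53}.
v=53: a=53^0·(≡43), b=53^-2·(≡9) mod 53; (43|53)=+1, (9|53)=+1; (−1)^{0·-2·26}·(+1)^-2·(+1)^0 = +1.
v=11: a=11^2·(≡8), b=11^1·(≡4) mod 11; (8|11)=-1, (4|11)=+1; (−1)^{2·1·5}·(-1)^1·(+1)^2 = -1.
v=13: a=13^-2·(≡6), b=13^0·(≡1) mod 13; (6|13)=-1, (1|13)=+1; (−1)^{-2·0·6}·(-1)^0·(+1)^-2 = +1.
v=31: a=31^4·(≡19), b=31^3·(≡6) mod 31; (19|31)=+1, (6|31)=-1; (−1)^{4·3·15}·(+1)^3·(-1)^4 = +1.
v=5: a=5^0·(≡1), b=5^2·(≡1) mod 5; (1|5)=+1, (1|5)=+1; (−1)^{0·2·2}·(+1)^2·(+1)^0 = +1.
v=17: a=17^5·(≡10), b=17^-1·(≡10) mod 17; (10|17)=-1, (10|17)=-1; (−1)^{5·-1·8}·(-1)^-1·(-1)^5 = +1.
v=19: a=19^4·(≡2), b=19^-1·(≡4) mod 19; (2|19)=-1, (4|19)=+1; (−1)^{4·-1·9}·(-1)^-1·(+1)^4 = -1.
v=∞: 629 > 0 and 4075291 > 0  ⇒  (a,b)_∞ = +1.
v=2: v_2(a)=-16, v_2(b)=8; units ≡ 5, 3 (mod 8); ε·ε+αω+βω = 0·1+-16·1+8·1 ≡ 0  ⇒  (a,b)_2 = +1.
v=37: a=37^3·(≡2), b=37^1·(≡20) mod 37; (2|37)=-1, (20|37)=-1; (−1)^{3·1·18}·(-1)^1·(-1)^3 = +1.
v=3: a=3^-2·(≡2), b=3^0·(≡1) mod 3; (2|3)=-1, (1|3)=+1; (−1)^{-2·0·1}·(-1)^0·(+1)^-2 = +1.
(629, 4075291 / ℚ) ramifies at {11, 19}: a division algebra.

[11, 19]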